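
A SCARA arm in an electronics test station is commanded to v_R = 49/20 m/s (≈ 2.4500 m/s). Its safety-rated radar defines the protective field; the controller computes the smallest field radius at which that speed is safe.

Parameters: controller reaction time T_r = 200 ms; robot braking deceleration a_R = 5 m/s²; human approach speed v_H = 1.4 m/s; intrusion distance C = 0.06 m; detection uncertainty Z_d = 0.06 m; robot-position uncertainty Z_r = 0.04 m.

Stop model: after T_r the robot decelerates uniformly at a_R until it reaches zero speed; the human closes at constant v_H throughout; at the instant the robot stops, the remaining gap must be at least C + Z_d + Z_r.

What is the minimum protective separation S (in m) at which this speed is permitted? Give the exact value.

stop time T_s = (49/20)/5 = 0.4900 s
robot covers v_R·T_r = 2.4500·0.2000 = 0.4900 m before braking
robot under decel: 2.4500²/(2·5.0000) = 0.6002 m
person approaches 1.4000·(0.2000+0.4900) = 0.9660 m
C+Z_d+Z_r = 0.0600+0.0600+0.0400 = 0.1600 m
S_min ≈ 0.4900+0.6002+0.9660+0.1600  ⇒  S_min = 1773/800 m

S_min = 1773/800 m = 2.2163 m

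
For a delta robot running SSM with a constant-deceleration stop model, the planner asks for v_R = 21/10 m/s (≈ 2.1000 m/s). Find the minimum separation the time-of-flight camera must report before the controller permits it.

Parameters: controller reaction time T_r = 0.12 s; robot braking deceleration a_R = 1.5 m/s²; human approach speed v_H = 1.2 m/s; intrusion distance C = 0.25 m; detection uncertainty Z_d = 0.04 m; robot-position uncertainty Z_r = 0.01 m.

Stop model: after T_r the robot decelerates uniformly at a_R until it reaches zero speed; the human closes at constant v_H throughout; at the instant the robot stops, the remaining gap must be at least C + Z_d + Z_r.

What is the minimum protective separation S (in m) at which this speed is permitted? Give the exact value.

S_min = 1923/500 m = 3.8460 m

T_s = v_R/a_R = (21/10)/(3/2) = 1.4000 s
robot covers v_R·T_r = 2.1000·0.1200 = 0.2520 m before braking
braking distance = 2.1000²/(2·1.5000) = 1.4700 m
person approaches 1.2000·(0.1200+1.4000) = 1.8240 m
margins: 0.2500+0.0400+0.0100 = 0.3000 m
S_min ≈ 0.2520+1.4700+1.8240+0.3000  ⇒  S_min = 1923/500 m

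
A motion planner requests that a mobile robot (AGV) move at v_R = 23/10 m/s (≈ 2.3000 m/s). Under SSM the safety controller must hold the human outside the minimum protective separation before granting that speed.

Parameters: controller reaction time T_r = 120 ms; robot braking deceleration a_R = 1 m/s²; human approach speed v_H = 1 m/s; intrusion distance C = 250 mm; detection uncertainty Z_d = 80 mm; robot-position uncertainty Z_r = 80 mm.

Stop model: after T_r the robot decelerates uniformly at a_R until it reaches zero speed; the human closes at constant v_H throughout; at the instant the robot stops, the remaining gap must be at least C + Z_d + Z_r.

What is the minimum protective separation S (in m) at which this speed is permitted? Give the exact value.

braking lasts T_s = (23/10)/1 = 2.3000 s
robot covers v_R·T_r = 2.3000·0.1200 = 0.2760 m before braking
robot under decel: 2.3000²/(2·1.0000) = 2.6450 m
human over T_r+T_s: 1.0000·(0.1200+2.3000) = 2.4200 m
margins: 0.2500+0.0800+0.0800 = 0.4100 m
S_min ≈ 0.2760+2.6450+2.4200+0.4100  ⇒  S_min = 5751/1000 m

S_min = 5751/1000 m = 5.7510 m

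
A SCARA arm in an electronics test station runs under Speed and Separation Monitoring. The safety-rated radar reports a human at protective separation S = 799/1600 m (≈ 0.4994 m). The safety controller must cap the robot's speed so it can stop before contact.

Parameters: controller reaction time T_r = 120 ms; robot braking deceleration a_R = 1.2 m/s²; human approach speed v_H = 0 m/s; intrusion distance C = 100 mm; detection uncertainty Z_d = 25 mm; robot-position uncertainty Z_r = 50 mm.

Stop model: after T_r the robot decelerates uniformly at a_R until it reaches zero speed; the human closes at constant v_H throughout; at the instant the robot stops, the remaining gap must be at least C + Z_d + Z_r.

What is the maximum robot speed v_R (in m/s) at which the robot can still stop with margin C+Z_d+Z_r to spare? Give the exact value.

at the boundary: (5/12)·v² + (3/25)·v + (-519/1600) = 0
  disc = (3/25)² − 4·(5/12)·(-519/1600) = 22201/40000 ; √disc = 149/200
  v_R = (−(3/25) + 149/200) / (2·(5/12)) = 3/4 m/s
check:
T_s = v_R/a_R = (3/4)/(6/5) = 0.6250 s
robot covers v_R·T_r = 0.7500·0.1200 = 0.0900 m before braking
braking distance = 0.7500²/(2·1.2000) = 0.2344 m
person approaches 0.0000·(0.1200+0.6250) = 0.0000 m
residual clearance needed = 0.1000+0.0250+0.0500 = 0.1750 m
sum ≈ 0.0900+0.2344+0.0000+0.1750 ≈ 0.4994 m = S ✓

v_R_max = 3/4 m/s = 0.7500 m/s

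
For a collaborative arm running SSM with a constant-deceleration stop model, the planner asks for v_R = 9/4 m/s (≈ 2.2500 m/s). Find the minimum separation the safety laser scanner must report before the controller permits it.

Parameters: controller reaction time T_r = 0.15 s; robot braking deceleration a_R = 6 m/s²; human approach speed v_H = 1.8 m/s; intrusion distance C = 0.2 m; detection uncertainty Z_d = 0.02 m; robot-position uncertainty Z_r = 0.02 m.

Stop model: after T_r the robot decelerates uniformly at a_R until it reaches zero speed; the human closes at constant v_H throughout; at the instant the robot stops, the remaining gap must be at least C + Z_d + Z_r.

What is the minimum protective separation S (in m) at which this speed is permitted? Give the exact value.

S_min = 3111/1600 m = 1.9444 m

stop time T_s = (9/4)/6 = 0.3750 s
robot in T_r: 2.2500·0.1500 = 0.3375 m
robot under decel: 2.2500²/(2·6.0000) = 0.4219 m
person approaches 1.8000·(0.1500+0.3750) = 0.9450 m
residual clearance needed = 0.2000+0.0200+0.0200 = 0.2400 m
S_min ≈ 0.3375+0.4219+0.9450+0.2400  ⇒  S_min = 3111/1600 m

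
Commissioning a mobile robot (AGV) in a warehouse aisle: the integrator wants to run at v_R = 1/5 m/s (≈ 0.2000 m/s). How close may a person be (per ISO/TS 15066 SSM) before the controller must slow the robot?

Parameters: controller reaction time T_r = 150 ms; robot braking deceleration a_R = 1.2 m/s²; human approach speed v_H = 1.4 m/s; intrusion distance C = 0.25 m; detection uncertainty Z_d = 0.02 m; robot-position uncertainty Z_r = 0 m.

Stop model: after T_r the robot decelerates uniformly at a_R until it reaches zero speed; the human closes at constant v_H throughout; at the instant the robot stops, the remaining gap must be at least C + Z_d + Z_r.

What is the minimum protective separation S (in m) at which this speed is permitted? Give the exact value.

T_s = v_R/a_R = (1/5)/(6/5) = 0.1667 s
robot in T_r: 0.2000·0.1500 = 0.0300 m
braking distance = 0.2000²/(2·1.2000) = 0.0167 m
human closes 1.4000·0.3167 = 0.4433 m
margins: 0.2500+0.0200+0.0000 = 0.2700 m
S_min ≈ 0.0300+0.0167+0.4433+0.2700  ⇒  S_min = 19/25 m

S_min = 19/25 m = 0.7600 m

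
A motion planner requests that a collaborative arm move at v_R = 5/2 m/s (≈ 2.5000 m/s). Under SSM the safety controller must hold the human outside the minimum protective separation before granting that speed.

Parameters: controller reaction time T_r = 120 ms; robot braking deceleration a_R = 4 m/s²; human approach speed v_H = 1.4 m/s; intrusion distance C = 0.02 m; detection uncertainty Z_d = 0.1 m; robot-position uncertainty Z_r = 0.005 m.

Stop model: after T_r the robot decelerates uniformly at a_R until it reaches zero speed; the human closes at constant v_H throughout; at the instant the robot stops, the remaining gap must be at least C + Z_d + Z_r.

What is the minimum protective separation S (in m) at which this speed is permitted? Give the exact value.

S_min = 8997/4000 m = 2.2492 m

braking lasts T_s = (5/2)/4 = 0.6250 s
reaction-phase robot travel = 2.5000·0.1200 = 0.3000 m
braking distance = 2.5000²/(2·4.0000) = 0.7812 m
person approaches 1.4000·(0.1200+0.6250) = 1.0430 m
margins: 0.0200+0.1000+0.0050 = 0.1250 m
S_min ≈ 0.3000+0.7812+1.0430+0.1250  ⇒  S_min = 8997/4000 m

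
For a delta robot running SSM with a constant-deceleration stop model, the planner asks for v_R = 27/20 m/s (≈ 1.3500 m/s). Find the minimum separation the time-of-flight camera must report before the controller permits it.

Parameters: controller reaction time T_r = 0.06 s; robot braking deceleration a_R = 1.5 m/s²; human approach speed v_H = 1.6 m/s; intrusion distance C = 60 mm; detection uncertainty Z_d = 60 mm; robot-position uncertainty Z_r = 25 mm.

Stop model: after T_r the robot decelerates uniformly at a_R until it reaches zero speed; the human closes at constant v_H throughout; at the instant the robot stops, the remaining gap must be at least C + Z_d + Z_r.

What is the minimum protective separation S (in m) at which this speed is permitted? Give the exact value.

braking lasts T_s = (27/20)/(3/2) = 0.9000 s
robot covers v_R·T_r = 1.3500·0.0600 = 0.0810 m before braking
robot under decel: 1.3500²/(2·1.5000) = 0.6075 m
person approaches 1.6000·(0.0600+0.9000) = 1.5360 m
residual clearance needed = 0.0600+0.0600+0.0250 = 0.1450 m
S_min ≈ 0.0810+0.6075+1.5360+0.1450  ⇒  S_min = 4739/2000 m

S_min = 4739/2000 m = 2.3695 m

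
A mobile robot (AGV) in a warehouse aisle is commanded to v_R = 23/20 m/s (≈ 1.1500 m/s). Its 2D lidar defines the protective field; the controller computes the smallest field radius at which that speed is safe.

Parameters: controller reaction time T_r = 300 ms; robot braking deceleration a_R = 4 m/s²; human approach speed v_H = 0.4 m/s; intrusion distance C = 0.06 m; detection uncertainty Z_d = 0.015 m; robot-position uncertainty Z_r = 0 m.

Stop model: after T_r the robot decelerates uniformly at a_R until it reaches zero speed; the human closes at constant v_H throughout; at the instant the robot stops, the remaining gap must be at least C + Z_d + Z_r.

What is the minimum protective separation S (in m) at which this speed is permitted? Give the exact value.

T_s = v_R/a_R = (23/20)/4 = 0.2875 s
reaction-phase robot travel = 1.1500·0.3000 = 0.3450 m
robot under decel: 1.1500²/(2·4.0000) = 0.1653 m
person approaches 0.4000·(0.3000+0.2875) = 0.2350 m
residual clearance needed = 0.0600+0.0150+0.0000 = 0.0750 m
S_min ≈ 0.3450+0.1653+0.2350+0.0750  ⇒  S_min = 105/128 m

S_min = 105/128 m = 0.8203 m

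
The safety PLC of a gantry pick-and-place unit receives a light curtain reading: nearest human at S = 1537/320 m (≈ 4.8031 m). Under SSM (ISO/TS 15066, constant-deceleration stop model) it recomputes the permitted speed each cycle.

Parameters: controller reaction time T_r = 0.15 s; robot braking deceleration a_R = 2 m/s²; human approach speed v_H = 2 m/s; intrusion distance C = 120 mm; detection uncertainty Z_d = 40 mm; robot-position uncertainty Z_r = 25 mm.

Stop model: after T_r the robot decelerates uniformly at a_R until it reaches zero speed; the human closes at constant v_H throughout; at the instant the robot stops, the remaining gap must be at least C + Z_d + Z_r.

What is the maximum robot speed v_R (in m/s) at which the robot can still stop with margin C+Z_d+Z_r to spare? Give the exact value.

v_R_max = 49/20 m/s = 2.4500 m/s

quadratic (1/4)·v² + (23/20)·v + (-6909/1600) = 0
  disc = (23/20)² − 4·(1/4)·(-6909/1600) = 361/64 ; √disc = 19/8
  v_R = (−(23/20) + 19/8) / (2·(1/4)) = 49/20 m/s
check:
T_s = v_R/a_R = (49/20)/2 = 1.2250 s
reaction-phase robot travel = 2.4500·0.1500 = 0.3675 m
robot under decel: 2.4500²/(2·2.0000) = 1.5006 m
human over T_r+T_s: 2.0000·(0.1500+1.2250) = 2.7500 m
margins: 0.1200+0.0400+0.0250 = 0.1850 m
sum ≈ 0.3675+1.5006+2.7500+0.1850 ≈ 4.8031 m = S ✓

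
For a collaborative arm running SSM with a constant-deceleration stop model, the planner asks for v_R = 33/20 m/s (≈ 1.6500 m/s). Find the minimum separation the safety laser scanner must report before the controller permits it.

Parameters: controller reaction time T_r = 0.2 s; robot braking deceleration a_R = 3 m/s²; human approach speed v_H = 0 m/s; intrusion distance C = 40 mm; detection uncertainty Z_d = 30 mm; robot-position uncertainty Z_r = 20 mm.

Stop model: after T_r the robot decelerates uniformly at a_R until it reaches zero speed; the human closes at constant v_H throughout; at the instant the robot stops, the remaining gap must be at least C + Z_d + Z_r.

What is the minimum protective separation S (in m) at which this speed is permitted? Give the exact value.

S_min = 699/800 m = 0.8738 m

braking lasts T_s = (33/20)/3 = 0.5500 s
reaction-phase robot travel = 1.6500·0.2000 = 0.3300 m
braking distance = 1.6500²/(2·3.0000) = 0.4537 m
human closes 0.0000·0.7500 = 0.0000 m
margins: 0.0400+0.0300+0.0200 = 0.0900 m
S_min ≈ 0.3300+0.4537+0.0000+0.0900  ⇒  S_min = 699/800 m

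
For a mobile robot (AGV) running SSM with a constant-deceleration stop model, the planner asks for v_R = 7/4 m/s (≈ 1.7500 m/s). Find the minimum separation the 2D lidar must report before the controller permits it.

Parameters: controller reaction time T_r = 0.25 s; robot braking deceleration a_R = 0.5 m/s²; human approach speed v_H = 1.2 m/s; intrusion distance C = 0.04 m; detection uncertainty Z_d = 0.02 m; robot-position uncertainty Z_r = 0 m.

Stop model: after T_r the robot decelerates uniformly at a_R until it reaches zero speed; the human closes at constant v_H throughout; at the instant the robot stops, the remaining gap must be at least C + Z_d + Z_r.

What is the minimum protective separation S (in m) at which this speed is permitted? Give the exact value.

S_min = 403/50 m = 8.0600 m

T_s = v_R/a_R = (7/4)/(1/2) = 3.5000 s
reaction-phase robot travel = 1.7500·0.2500 = 0.4375 m
robot covers 1.7500·3.5000 − ½·0.5000·3.5000² = 3.0625 m while stopping
person approaches 1.2000·(0.2500+3.5000) = 4.5000 m
C+Z_d+Z_r = 0.0400+0.0200+0.0000 = 0.0600 m
S_min ≈ 0.4375+3.0625+4.5000+0.0600  ⇒  S_min = 403/50 m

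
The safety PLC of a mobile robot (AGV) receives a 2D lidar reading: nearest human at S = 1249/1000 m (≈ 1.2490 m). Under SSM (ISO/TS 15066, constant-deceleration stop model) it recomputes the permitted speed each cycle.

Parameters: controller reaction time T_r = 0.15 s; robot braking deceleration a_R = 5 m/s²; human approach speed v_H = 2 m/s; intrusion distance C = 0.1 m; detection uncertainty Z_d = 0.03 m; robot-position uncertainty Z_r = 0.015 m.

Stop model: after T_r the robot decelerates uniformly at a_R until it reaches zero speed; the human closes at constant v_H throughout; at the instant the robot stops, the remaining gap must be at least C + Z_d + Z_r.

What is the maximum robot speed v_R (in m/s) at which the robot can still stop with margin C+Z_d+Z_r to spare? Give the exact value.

collect terms ⇒ (1/10)·v_R² + (11/20)·v_R + (-201/250) = 0
  disc = (11/20)² − 4·(1/10)·(-201/250) = 6241/10000 ; √disc = 79/100
  v_R = (−(11/20) + 79/100) / (2·(1/10)) = 6/5 m/s
check:
stop time T_s = (6/5)/5 = 0.2400 s
robot covers v_R·T_r = 1.2000·0.1500 = 0.1800 m before braking
robot covers 1.2000·0.2400 − ½·5.0000·0.2400² = 0.1440 m while stopping
human closes 2.0000·0.3900 = 0.7800 m
margins: 0.1000+0.0300+0.0150 = 0.1450 m
sum ≈ 0.1800+0.1440+0.7800+0.1450 ≈ 1.2490 m = S ✓

v_R_max = 6/5 m/s = 1.2000 m/s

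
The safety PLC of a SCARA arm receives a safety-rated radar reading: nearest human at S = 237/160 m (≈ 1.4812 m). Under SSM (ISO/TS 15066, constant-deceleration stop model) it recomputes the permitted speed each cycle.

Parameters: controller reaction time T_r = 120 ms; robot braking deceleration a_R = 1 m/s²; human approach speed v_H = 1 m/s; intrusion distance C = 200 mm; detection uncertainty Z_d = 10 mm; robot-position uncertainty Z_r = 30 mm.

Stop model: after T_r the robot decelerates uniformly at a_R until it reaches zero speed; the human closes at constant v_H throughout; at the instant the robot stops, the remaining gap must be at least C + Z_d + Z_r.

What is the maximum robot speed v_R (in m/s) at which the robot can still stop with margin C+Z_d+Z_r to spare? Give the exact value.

v_R_max = 3/4 m/s = 0.7500 m/s

quadratic (1/2)·v² + (28/25)·v + (-897/800) = 0
  disc = (28/25)² − 4·(1/2)·(-897/800) = 34969/10000 ; √disc = 187/100
  v_R = (−(28/25) + 187/100) / (2·(1/2)) = 3/4 m/s
check:
braking lasts T_s = (3/4)/1 = 0.7500 s
robot covers v_R·T_r = 0.7500·0.1200 = 0.0900 m before braking
robot under decel: 0.7500²/(2·1.0000) = 0.2812 m
human over T_r+T_s: 1.0000·(0.1200+0.7500) = 0.8700 m
C+Z_d+Z_r = 0.2000+0.0100+0.0300 = 0.2400 m
sum ≈ 0.0900+0.2812+0.8700+0.2400 ≈ 1.4812 m = S ✓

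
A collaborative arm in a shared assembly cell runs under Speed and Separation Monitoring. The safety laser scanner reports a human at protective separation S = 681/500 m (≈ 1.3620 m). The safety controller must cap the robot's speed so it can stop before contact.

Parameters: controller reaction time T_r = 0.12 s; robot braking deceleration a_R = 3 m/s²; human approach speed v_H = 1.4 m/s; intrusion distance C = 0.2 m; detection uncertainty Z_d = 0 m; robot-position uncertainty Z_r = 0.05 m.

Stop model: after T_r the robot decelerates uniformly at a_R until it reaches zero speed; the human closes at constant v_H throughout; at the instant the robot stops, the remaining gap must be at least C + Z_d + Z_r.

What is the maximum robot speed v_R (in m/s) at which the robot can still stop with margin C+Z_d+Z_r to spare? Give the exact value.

at the boundary: (1/6)·v² + (44/75)·v + (-118/125) = 0
  disc = (44/75)² − 4·(1/6)·(-118/125) = 5476/5625 ; √disc = 74/75
  v_R = (−(44/75) + 74/75) / (2·(1/6)) = 6/5 m/s
check:
T_s = v_R/a_R = (6/5)/3 = 0.4000 s
robot in T_r: 1.2000·0.1200 = 0.1440 m
robot under decel: 1.2000²/(2·3.0000) = 0.2400 m
human closes 1.4000·0.5200 = 0.7280 m
margins: 0.2000+0.0000+0.0500 = 0.2500 m
sum ≈ 0.1440+0.2400+0.7280+0.2500 ≈ 1.3620 m = S ✓

v_R_max = 6/5 m/s = 1.2000 m/s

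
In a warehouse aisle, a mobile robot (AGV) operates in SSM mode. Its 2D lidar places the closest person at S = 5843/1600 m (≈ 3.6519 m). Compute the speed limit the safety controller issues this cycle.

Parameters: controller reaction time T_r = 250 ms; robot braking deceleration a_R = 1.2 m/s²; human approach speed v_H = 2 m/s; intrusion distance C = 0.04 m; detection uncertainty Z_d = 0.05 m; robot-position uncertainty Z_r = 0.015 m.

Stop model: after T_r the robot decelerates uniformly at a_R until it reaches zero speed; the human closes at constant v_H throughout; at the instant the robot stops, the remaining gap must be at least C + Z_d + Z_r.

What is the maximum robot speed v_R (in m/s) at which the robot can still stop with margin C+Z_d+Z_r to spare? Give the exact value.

v_R_max = 5/4 m/s = 1.2500 m/s

collect terms ⇒ (5/12)·v_R² + (23/12)·v_R + (-195/64) = 0
  disc = (23/12)² − 4·(5/12)·(-195/64) = 5041/576 ; √disc = 71/24
  v_R = (−(23/12) + 71/24) / (2·(5/12)) = 5/4 m/s
check:
braking lasts T_s = (5/4)/(6/5) = 1.0417 s
reaction-phase robot travel = 1.2500·0.2500 = 0.3125 m
robot covers 1.2500·1.0417 − ½·1.2000·1.0417² = 0.6510 m while stopping
person approaches 2.0000·(0.2500+1.0417) = 2.5833 m
residual clearance needed = 0.0400+0.0500+0.0150 = 0.1050 m
sum ≈ 0.3125+0.6510+2.5833+0.1050 ≈ 3.6519 m = S ✓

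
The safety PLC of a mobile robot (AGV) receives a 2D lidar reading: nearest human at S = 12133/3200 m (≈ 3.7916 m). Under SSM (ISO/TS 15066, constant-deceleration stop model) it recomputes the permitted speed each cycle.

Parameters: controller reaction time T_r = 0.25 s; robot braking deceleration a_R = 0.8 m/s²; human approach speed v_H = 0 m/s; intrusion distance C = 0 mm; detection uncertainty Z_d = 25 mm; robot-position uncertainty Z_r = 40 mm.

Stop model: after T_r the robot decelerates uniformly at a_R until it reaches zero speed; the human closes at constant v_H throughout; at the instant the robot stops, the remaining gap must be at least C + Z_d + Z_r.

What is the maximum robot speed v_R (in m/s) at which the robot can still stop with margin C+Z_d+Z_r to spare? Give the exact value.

collect terms ⇒ (5/8)·v_R² + (1/4)·v_R + (-477/128) = 0
  disc = (1/4)² − 4·(5/8)·(-477/128) = 2401/256 ; √disc = 49/16
  v_R = (−(1/4) + 49/16) / (2·(5/8)) = 9/4 m/s
check:
stop time T_s = (9/4)/(4/5) = 2.8125 s
robot in T_r: 2.2500·0.2500 = 0.5625 m
robot under decel: 2.2500²/(2·0.8000) = 3.1641 m
person approaches 0.0000·(0.2500+2.8125) = 0.0000 m
residual clearance needed = 0.0000+0.0250+0.0400 = 0.0650 m
sum ≈ 0.5625+3.1641+0.0000+0.0650 ≈ 3.7916 m = S ✓

v_R_max = 9/4 m/s = 2.2500 m/s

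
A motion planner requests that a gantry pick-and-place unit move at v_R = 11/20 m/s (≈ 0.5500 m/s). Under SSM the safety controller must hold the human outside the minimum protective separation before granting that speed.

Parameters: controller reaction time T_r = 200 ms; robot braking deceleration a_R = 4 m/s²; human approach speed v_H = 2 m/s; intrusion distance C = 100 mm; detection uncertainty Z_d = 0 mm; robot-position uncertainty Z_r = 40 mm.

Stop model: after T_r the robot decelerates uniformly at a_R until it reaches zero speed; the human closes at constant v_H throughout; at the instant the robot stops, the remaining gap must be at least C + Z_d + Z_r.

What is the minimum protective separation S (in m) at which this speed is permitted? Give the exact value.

S_min = 3081/3200 m = 0.9628 m

stop time T_s = (11/20)/4 = 0.1375 s
reaction-phase robot travel = 0.5500·0.2000 = 0.1100 m
robot covers 0.5500·0.1375 − ½·4.0000·0.1375² = 0.0378 m while stopping
human over T_r+T_s: 2.0000·(0.2000+0.1375) = 0.6750 m
C+Z_d+Z_r = 0.1000+0.0000+0.0400 = 0.1400 m
S_min ≈ 0.1100+0.0378+0.6750+0.1400  ⇒  S_min = 3081/3200 m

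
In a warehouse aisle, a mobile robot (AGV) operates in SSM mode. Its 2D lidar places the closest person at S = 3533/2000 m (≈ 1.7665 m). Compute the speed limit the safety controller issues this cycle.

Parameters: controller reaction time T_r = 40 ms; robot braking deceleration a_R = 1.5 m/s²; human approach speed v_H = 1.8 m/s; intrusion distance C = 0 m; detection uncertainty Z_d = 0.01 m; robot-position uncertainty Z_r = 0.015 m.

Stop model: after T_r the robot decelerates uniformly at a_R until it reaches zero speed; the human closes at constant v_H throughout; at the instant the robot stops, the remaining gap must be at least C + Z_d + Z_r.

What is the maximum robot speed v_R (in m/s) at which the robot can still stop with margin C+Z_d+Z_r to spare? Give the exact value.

collect terms ⇒ (1/3)·v_R² + (31/25)·v_R + (-3339/2000) = 0
  disc = (31/25)² − 4·(1/3)·(-3339/2000) = 9409/2500 ; √disc = 97/50
  v_R = (−(31/25) + 97/50) / (2·(1/3)) = 21/20 m/s
check:
braking lasts T_s = (21/20)/(3/2) = 0.7000 s
reaction-phase robot travel = 1.0500·0.0400 = 0.0420 m
braking distance = 1.0500²/(2·1.5000) = 0.3675 m
human closes 1.8000·0.7400 = 1.3320 m
C+Z_d+Z_r = 0.0000+0.0100+0.0150 = 0.0250 m
sum ≈ 0.0420+0.3675+1.3320+0.0250 ≈ 1.7665 m = S ✓

v_R_max = 21/20 m/s = 1.0500 m/s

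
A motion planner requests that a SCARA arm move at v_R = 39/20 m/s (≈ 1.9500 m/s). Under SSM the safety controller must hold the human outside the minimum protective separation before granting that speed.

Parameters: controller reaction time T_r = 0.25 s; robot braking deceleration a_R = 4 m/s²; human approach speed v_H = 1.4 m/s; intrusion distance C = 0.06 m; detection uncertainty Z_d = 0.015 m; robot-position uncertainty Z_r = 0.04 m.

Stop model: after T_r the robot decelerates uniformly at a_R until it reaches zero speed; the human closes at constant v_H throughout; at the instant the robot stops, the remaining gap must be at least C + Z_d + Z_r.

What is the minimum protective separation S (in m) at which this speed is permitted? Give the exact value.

braking lasts T_s = (39/20)/4 = 0.4875 s
robot in T_r: 1.9500·0.2500 = 0.4875 m
robot under decel: 1.9500²/(2·4.0000) = 0.4753 m
human closes 1.4000·0.7375 = 1.0325 m
C+Z_d+Z_r = 0.0600+0.0150+0.0400 = 0.1150 m
S_min ≈ 0.4875+0.4753+1.0325+0.1150  ⇒  S_min = 6753/3200 m

S_min = 6753/3200 m = 2.1103 m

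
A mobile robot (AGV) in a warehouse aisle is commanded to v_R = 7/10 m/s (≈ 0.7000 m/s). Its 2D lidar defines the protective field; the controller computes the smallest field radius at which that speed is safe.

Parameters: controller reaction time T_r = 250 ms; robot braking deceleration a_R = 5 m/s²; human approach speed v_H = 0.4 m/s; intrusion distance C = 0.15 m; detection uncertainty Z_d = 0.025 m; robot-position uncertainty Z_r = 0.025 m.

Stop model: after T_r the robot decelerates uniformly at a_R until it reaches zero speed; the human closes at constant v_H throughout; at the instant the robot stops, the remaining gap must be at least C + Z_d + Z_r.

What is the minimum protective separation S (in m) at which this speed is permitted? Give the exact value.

T_s = v_R/a_R = (7/10)/5 = 0.1400 s
reaction-phase robot travel = 0.7000·0.2500 = 0.1750 m
robot under decel: 0.7000²/(2·5.0000) = 0.0490 m
human closes 0.4000·0.3900 = 0.1560 m
margins: 0.1500+0.0250+0.0250 = 0.2000 m
S_min ≈ 0.1750+0.0490+0.1560+0.2000  ⇒  S_min = 29/50 m

S_min = 29/50 m = 0.5800 m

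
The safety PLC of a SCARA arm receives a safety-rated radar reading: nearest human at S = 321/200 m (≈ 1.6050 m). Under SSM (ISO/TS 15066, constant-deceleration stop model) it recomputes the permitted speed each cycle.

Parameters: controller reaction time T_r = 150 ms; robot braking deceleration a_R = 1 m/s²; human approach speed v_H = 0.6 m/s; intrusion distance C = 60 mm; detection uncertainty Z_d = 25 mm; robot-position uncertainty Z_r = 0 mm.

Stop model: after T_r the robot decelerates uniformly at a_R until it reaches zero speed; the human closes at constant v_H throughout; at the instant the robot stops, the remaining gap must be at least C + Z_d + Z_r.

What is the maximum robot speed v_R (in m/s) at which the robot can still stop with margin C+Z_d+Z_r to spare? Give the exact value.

v_R_max = 11/10 m/s = 1.1000 m/s

quadratic (1/2)·v² + (3/4)·v + (-143/100) = 0
  disc = (3/4)² − 4·(1/2)·(-143/100) = 1369/400 ; √disc = 37/20
  v_R = (−(3/4) + 37/20) / (2·(1/2)) = 11/10 m/s
check:
T_s = v_R/a_R = (11/10)/1 = 1.1000 s
reaction-phase robot travel = 1.1000·0.1500 = 0.1650 m
braking distance = 1.1000²/(2·1.0000) = 0.6050 m
human closes 0.6000·1.2500 = 0.7500 m
C+Z_d+Z_r = 0.0600+0.0250+0.0000 = 0.0850 m
sum ≈ 0.1650+0.6050+0.7500+0.0850 ≈ 1.6050 m = S ✓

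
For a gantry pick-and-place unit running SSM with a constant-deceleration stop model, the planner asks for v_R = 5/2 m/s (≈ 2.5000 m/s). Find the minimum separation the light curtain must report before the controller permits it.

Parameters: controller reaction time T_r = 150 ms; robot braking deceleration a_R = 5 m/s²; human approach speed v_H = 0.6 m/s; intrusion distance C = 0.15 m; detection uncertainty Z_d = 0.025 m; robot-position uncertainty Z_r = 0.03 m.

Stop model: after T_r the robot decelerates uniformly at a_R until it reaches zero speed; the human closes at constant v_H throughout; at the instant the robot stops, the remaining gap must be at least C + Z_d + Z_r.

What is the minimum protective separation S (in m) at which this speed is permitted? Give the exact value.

S_min = 319/200 m = 1.5950 m

braking lasts T_s = (5/2)/5 = 0.5000 s
reaction-phase robot travel = 2.5000·0.1500 = 0.3750 m
robot under decel: 2.5000²/(2·5.0000) = 0.6250 m
human over T_r+T_s: 0.6000·(0.1500+0.5000) = 0.3900 m
C+Z_d+Z_r = 0.1500+0.0250+0.0300 = 0.2050 m
S_min ≈ 0.3750+0.6250+0.3900+0.2050  ⇒  S_min = 319/200 m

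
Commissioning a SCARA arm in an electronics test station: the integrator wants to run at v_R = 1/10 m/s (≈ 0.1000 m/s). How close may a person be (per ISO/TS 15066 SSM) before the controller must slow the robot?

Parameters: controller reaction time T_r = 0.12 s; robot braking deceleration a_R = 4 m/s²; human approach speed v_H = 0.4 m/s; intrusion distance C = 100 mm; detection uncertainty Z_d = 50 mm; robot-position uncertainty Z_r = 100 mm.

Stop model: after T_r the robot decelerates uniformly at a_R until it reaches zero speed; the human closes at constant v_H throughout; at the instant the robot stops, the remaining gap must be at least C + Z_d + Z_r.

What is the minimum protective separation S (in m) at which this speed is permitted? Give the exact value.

braking lasts T_s = (1/10)/4 = 0.0250 s
robot covers v_R·T_r = 0.1000·0.1200 = 0.0120 m before braking
robot under decel: 0.1000²/(2·4.0000) = 0.0013 m
human over T_r+T_s: 0.4000·(0.1200+0.0250) = 0.0580 m
residual clearance needed = 0.1000+0.0500+0.1000 = 0.2500 m
S_min ≈ 0.0120+0.0013+0.0580+0.2500  ⇒  S_min = 257/800 m

S_min = 257/800 m = 0.3212 m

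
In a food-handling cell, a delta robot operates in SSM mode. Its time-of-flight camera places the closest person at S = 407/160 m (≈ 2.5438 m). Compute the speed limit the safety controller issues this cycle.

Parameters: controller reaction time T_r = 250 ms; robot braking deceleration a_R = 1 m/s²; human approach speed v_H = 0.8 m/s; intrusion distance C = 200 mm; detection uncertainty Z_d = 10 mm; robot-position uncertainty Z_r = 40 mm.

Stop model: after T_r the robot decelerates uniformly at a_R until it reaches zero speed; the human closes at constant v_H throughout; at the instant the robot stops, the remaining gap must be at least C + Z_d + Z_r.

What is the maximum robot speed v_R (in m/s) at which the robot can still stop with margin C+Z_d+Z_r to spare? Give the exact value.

at the boundary: (1/2)·v² + (21/20)·v + (-67/32) = 0
  disc = (21/20)² − 4·(1/2)·(-67/32) = 529/100 ; √disc = 23/10
  v_R = (−(21/20) + 23/10) / (2·(1/2)) = 5/4 m/s
check:
T_s = v_R/a_R = (5/4)/1 = 1.2500 s
robot in T_r: 1.2500·0.2500 = 0.3125 m
robot covers 1.2500·1.2500 − ½·1.0000·1.2500² = 0.7812 m while stopping
human over T_r+T_s: 0.8000·(0.2500+1.2500) = 1.2000 m
margins: 0.2000+0.0100+0.0400 = 0.2500 m
sum ≈ 0.3125+0.7812+1.2000+0.2500 ≈ 2.5438 m = S ✓

v_R_max = 5/4 m/s = 1.2500 m/s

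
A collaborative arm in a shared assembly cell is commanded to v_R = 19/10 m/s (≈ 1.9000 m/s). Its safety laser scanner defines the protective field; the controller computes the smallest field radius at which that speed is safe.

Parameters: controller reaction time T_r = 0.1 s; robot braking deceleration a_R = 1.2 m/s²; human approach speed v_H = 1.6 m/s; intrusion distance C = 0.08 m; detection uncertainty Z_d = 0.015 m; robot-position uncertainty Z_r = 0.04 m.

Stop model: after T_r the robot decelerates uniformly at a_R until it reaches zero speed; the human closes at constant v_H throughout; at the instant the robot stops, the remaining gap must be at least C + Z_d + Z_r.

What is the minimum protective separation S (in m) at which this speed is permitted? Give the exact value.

S_min = 1809/400 m = 4.5225 m

T_s = v_R/a_R = (19/10)/(6/5) = 1.5833 s
robot in T_r: 1.9000·0.1000 = 0.1900 m
braking distance = 1.9000²/(2·1.2000) = 1.5042 m
human over T_r+T_s: 1.6000·(0.1000+1.5833) = 2.6933 m
C+Z_d+Z_r = 0.0800+0.0150+0.0400 = 0.1350 m
S_min ≈ 0.1900+1.5042+2.6933+0.1350  ⇒  S_min = 1809/400 m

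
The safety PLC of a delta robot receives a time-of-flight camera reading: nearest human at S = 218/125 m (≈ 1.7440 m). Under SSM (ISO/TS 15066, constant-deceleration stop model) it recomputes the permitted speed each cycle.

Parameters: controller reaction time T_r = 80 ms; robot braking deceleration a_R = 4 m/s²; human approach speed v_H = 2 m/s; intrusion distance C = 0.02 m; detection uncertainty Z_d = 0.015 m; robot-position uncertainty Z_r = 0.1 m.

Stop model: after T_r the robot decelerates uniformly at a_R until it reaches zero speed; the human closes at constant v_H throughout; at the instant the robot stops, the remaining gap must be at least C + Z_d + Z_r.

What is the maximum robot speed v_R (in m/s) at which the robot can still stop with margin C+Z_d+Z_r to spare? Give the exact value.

v_R_max = 9/5 m/s = 1.8000 m/s

at the boundary: (1/8)·v² + (29/50)·v + (-1449/1000) = 0
  disc = (29/50)² − 4·(1/8)·(-1449/1000) = 10609/10000 ; √disc = 103/100
  v_R = (−(29/50) + 103/100) / (2·(1/8)) = 9/5 m/s
check:
T_s = v_R/a_R = (9/5)/4 = 0.4500 s
robot in T_r: 1.8000·0.0800 = 0.1440 m
braking distance = 1.8000²/(2·4.0000) = 0.4050 m
human closes 2.0000·0.5300 = 1.0600 m
margins: 0.0200+0.0150+0.1000 = 0.1350 m
sum ≈ 0.1440+0.4050+1.0600+0.1350 ≈ 1.7440 m = S ✓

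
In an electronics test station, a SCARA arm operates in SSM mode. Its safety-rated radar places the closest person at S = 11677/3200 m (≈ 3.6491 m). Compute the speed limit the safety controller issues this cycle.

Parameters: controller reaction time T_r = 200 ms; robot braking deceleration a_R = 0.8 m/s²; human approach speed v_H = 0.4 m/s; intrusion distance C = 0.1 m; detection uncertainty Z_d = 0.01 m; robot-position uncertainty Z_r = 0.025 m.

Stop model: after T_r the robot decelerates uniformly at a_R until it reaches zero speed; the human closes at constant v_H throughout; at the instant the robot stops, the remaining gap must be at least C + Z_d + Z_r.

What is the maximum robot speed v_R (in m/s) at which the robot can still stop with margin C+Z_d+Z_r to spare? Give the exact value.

at the boundary: (5/8)·v² + (7/10)·v + (-10989/3200) = 0
  disc = (7/10)² − 4·(5/8)·(-10989/3200) = 58081/6400 ; √disc = 241/80
  v_R = (−(7/10) + 241/80) / (2·(5/8)) = 37/20 m/s
check:
T_s = v_R/a_R = (37/20)/(4/5) = 2.3125 s
robot covers v_R·T_r = 1.8500·0.2000 = 0.3700 m before braking
robot under decel: 1.8500²/(2·0.8000) = 2.1391 m
human closes 0.4000·2.5125 = 1.0050 m
residual clearance needed = 0.1000+0.0100+0.0250 = 0.1350 m
sum ≈ 0.3700+2.1391+1.0050+0.1350 ≈ 3.6491 m = S ✓

v_R_max = 37/20 m/s = 1.8500 m/s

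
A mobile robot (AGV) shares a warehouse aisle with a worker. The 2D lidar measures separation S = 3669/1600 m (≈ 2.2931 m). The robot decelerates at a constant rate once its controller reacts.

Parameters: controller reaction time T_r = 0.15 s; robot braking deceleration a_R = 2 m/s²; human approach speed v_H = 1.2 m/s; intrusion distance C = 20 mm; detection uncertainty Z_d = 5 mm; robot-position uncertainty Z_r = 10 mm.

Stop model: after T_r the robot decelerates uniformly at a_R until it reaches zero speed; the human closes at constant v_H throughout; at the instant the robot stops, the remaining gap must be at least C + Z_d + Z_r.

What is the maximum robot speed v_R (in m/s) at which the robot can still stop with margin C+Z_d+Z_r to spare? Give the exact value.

v_R_max = 7/4 m/s = 1.7500 m/s

quadratic (1/4)·v² + (3/4)·v + (-133/64) = 0
  disc = (3/4)² − 4·(1/4)·(-133/64) = 169/64 ; √disc = 13/8
  v_R = (−(3/4) + 13/8) / (2·(1/4)) = 7/4 m/s
check:
T_s = v_R/a_R = (7/4)/2 = 0.8750 s
robot in T_r: 1.7500·0.1500 = 0.2625 m
robot under decel: 1.7500²/(2·2.0000) = 0.7656 m
human over T_r+T_s: 1.2000·(0.1500+0.8750) = 1.2300 m
residual clearance needed = 0.0200+0.0050+0.0100 = 0.0350 m
sum ≈ 0.2625+0.7656+1.2300+0.0350 ≈ 2.2931 m = S ✓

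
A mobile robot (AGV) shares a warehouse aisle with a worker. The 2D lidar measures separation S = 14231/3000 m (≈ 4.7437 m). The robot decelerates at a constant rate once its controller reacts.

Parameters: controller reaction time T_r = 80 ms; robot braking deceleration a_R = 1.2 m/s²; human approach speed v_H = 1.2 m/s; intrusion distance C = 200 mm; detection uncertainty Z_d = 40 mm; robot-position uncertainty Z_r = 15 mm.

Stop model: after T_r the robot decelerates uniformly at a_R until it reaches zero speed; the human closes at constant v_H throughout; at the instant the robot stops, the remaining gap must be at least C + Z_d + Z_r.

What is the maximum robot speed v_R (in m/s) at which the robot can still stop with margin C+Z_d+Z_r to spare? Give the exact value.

v_R_max = 11/5 m/s = 2.2000 m/s

quadratic (5/12)·v² + (27/25)·v + (-6589/1500) = 0
  disc = (27/25)² − 4·(5/12)·(-6589/1500) = 190969/22500 ; √disc = 437/150
  v_R = (−(27/25) + 437/150) / (2·(5/12)) = 11/5 m/s
check:
T_s = v_R/a_R = (11/5)/(6/5) = 1.8333 s
reaction-phase robot travel = 2.2000·0.0800 = 0.1760 m
robot covers 2.2000·1.8333 − ½·1.2000·1.8333² = 2.0167 m while stopping
person approaches 1.2000·(0.0800+1.8333) = 2.2960 m
C+Z_d+Z_r = 0.2000+0.0400+0.0150 = 0.2550 m
sum ≈ 0.1760+2.0167+2.2960+0.2550 ≈ 4.7437 m = S ✓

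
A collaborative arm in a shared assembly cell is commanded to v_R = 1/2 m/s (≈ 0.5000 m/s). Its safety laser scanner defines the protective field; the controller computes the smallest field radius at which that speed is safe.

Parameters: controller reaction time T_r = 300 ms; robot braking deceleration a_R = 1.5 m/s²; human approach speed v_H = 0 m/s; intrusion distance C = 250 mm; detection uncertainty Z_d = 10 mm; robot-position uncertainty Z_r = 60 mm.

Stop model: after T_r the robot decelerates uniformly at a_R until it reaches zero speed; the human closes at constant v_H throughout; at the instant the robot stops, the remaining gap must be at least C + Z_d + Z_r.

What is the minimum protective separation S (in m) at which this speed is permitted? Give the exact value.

S_min = 83/150 m = 0.5533 m

braking lasts T_s = (1/2)/(3/2) = 0.3333 s
reaction-phase robot travel = 0.5000·0.3000 = 0.1500 m
robot covers 0.5000·0.3333 − ½·1.5000·0.3333² = 0.0833 m while stopping
human closes 0.0000·0.6333 = 0.0000 m
margins: 0.2500+0.0100+0.0600 = 0.3200 m
S_min ≈ 0.1500+0.0833+0.0000+0.3200  ⇒  S_min = 83/150 m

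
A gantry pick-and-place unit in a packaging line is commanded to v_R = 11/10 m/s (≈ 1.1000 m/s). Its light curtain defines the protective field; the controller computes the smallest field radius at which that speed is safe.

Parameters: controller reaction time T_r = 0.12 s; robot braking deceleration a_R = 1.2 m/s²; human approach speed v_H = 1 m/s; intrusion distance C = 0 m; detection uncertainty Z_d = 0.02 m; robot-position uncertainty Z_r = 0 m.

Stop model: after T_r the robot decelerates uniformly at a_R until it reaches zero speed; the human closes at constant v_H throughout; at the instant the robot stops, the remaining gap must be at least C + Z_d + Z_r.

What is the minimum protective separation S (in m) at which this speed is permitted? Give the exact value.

S_min = 10157/6000 m = 1.6928 m

braking lasts T_s = (11/10)/(6/5) = 0.9167 s
robot covers v_R·T_r = 1.1000·0.1200 = 0.1320 m before braking
robot under decel: 1.1000²/(2·1.2000) = 0.5042 m
person approaches 1.0000·(0.1200+0.9167) = 1.0367 m
C+Z_d+Z_r = 0.0000+0.0200+0.0000 = 0.0200 m
S_min ≈ 0.1320+0.5042+1.0367+0.0200  ⇒  S_min = 10157/6000 m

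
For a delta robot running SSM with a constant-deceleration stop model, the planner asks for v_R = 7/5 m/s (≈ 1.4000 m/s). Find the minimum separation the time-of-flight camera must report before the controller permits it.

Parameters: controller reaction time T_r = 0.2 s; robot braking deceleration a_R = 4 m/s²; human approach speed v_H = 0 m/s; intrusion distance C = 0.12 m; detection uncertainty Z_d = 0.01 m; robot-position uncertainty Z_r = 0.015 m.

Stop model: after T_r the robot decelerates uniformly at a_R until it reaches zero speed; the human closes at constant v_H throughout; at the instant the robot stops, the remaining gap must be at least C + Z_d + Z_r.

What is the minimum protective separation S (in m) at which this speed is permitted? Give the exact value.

S_min = 67/100 m = 0.6700 m

braking lasts T_s = (7/5)/4 = 0.3500 s
robot covers v_R·T_r = 1.4000·0.2000 = 0.2800 m before braking
braking distance = 1.4000²/(2·4.0000) = 0.2450 m
human over T_r+T_s: 0.0000·(0.2000+0.3500) = 0.0000 m
residual clearance needed = 0.1200+0.0100+0.0150 = 0.1450 m
S_min ≈ 0.2800+0.2450+0.0000+0.1450  ⇒  S_min = 67/100 m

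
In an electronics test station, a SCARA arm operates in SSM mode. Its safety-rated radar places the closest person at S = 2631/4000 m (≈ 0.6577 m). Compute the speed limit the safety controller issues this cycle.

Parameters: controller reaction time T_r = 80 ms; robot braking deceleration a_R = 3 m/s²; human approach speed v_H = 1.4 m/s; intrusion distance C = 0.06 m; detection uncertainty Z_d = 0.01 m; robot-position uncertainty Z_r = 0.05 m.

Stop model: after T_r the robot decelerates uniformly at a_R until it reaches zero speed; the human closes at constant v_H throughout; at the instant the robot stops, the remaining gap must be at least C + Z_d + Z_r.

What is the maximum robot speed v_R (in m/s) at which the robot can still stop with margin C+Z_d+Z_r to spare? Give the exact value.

quadratic (1/6)·v² + (41/75)·v + (-1703/4000) = 0
  disc = (41/75)² − 4·(1/6)·(-1703/4000) = 52441/90000 ; √disc = 229/300
  v_R = (−(41/75) + 229/300) / (2·(1/6)) = 13/20 m/s
check:
braking lasts T_s = (13/20)/3 = 0.2167 s
robot covers v_R·T_r = 0.6500·0.0800 = 0.0520 m before braking
braking distance = 0.6500²/(2·3.0000) = 0.0704 m
human closes 1.4000·0.2967 = 0.4153 m
margins: 0.0600+0.0100+0.0500 = 0.1200 m
sum ≈ 0.0520+0.0704+0.4153+0.1200 ≈ 0.6577 m = S ✓

v_R_max = 13/20 m/s = 0.6500 m/s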